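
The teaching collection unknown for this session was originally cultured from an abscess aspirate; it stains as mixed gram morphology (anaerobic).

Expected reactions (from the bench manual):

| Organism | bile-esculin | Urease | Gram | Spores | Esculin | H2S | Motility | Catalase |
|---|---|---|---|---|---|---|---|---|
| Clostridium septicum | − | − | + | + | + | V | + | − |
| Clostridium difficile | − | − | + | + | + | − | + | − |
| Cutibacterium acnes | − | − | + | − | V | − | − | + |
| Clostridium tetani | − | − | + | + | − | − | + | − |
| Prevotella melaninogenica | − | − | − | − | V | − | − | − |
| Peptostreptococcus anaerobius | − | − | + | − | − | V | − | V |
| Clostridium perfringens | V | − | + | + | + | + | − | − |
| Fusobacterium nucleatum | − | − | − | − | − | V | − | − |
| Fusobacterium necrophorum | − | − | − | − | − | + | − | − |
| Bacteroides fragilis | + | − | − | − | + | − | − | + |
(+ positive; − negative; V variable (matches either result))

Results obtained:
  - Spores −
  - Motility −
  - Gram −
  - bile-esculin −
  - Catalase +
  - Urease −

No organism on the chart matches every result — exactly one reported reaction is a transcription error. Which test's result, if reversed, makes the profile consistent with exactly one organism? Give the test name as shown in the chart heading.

bile-esculin

As reported, no row in the chart matches all 6 reactions.
Reversing Spores → still no organism matches.
Reversing Urease → still no organism matches.
Reversing bile-esculin (to +) → unique match: Bacteroides fragilis.
Reversing Catalase → 3 organisms match (not unique).
Reversing Gram → 2 organisms match (not unique).
Reversing Motility → still no organism matches.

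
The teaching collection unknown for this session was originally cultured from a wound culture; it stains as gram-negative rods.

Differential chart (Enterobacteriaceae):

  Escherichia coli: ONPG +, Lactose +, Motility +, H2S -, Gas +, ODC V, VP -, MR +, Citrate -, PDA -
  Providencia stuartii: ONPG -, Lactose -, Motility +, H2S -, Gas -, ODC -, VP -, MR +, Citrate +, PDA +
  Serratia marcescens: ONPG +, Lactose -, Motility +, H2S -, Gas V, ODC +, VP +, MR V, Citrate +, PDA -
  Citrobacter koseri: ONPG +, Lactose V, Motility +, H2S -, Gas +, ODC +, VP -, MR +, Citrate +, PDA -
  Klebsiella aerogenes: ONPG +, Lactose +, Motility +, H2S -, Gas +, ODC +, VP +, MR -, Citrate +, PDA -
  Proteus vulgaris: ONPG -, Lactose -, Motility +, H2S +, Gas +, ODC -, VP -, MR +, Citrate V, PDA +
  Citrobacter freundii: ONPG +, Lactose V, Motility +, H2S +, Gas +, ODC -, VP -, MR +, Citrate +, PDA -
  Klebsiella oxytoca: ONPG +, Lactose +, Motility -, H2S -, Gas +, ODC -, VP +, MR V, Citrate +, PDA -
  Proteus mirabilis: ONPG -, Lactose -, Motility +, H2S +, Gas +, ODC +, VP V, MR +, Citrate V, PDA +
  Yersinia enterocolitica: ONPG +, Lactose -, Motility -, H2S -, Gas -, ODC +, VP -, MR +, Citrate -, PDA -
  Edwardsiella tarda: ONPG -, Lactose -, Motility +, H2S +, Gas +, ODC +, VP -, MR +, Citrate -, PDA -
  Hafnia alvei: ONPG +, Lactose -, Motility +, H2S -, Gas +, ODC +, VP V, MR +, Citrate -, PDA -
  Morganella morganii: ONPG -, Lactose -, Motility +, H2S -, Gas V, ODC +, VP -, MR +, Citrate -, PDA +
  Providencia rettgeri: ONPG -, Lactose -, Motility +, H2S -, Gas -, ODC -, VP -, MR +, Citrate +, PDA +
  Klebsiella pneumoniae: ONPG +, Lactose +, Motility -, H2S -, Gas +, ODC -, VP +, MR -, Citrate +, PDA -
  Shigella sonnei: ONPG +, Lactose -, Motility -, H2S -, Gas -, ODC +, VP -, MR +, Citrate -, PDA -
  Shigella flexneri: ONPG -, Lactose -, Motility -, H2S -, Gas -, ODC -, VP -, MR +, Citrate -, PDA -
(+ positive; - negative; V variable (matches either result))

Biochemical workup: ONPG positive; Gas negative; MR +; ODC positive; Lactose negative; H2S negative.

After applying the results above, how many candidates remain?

Gas -: excludes 10 organisms — 7 left.
ODC +: excludes Providencia stuartii, Providencia rettgeri, Shigella flexneri — 4 left.
MR +: all 4 remaining candidates are consistent.
H2S -: all 4 remaining candidates are consistent.
Lactose -: all 4 remaining candidates are consistent.
ONPG +: excludes Morganella morganii — 3 left.
Still consistent: Serratia marcescens, Shigella sonnei, Yersinia enterocolitica.

3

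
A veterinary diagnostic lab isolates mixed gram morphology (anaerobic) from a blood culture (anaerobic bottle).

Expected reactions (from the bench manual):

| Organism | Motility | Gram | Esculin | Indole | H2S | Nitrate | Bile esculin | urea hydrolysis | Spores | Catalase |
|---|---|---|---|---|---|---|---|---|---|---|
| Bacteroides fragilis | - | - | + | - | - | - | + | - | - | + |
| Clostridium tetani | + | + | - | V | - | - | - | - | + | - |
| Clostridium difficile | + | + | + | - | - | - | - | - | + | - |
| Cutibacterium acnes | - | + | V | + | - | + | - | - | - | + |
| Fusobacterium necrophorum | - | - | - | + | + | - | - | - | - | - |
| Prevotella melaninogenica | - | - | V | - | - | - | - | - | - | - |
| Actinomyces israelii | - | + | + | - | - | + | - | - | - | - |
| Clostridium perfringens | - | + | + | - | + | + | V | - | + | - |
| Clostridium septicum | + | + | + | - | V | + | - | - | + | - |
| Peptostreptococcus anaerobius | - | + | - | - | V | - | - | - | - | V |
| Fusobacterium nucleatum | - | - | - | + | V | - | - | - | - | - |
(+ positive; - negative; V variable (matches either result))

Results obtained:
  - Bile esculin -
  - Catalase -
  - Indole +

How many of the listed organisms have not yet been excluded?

3

Bile esculin -: excludes Bacteroides fragilis — 10 left.
Indole +: excludes 6 organisms — 4 left.
Catalase -: excludes Cutibacterium acnes — 3 left.
Still consistent: Clostridium tetani, Fusobacterium necrophorum, Fusobacterium nucleatum.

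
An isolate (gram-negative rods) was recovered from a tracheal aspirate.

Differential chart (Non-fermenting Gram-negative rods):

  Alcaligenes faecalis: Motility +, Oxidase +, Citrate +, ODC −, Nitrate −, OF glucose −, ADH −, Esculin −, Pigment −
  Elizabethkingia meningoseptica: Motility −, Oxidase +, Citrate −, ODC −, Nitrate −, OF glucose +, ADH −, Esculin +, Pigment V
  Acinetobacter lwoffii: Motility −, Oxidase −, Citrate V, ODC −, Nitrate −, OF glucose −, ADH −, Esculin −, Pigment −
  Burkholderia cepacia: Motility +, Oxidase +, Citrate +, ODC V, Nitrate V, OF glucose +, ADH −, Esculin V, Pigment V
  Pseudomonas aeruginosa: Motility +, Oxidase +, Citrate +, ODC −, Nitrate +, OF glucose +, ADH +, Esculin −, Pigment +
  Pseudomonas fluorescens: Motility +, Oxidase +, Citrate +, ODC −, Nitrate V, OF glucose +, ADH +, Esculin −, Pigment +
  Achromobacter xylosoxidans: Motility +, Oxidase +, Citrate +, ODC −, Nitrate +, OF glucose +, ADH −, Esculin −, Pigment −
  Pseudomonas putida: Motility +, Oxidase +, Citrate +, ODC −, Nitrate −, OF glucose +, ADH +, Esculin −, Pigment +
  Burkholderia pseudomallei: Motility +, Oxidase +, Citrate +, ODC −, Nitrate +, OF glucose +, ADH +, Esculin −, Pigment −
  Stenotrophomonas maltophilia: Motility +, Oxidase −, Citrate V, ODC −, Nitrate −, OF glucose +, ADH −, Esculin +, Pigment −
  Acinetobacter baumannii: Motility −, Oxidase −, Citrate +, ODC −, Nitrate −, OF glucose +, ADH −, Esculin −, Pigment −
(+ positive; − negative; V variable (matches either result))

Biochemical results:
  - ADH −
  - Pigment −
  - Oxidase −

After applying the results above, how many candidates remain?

3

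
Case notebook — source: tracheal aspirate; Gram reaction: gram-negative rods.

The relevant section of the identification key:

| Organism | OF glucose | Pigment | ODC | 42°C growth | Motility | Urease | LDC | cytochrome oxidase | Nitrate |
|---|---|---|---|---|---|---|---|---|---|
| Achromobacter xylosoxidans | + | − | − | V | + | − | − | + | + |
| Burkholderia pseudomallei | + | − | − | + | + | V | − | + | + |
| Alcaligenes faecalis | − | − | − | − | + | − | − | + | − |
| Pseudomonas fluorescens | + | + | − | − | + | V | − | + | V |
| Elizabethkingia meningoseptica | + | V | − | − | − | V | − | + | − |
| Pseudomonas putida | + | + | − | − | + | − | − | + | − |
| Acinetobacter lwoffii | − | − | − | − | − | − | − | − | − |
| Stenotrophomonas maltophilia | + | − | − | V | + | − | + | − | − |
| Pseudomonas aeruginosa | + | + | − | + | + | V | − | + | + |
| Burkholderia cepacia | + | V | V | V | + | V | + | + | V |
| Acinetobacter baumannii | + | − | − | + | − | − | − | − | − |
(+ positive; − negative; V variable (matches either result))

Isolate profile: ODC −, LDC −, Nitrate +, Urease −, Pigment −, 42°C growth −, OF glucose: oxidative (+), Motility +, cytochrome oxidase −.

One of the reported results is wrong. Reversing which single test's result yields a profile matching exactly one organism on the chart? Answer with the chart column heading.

As reported, no row in the chart matches all 9 reactions.
Reversing Nitrate → still no organism matches.
Reversing Pigment → still no organism matches.
Reversing LDC → still no organism matches.
Reversing OF glucose → still no organism matches.
Reversing Urease → still no organism matches.
Reversing Motility → still no organism matches.
Reversing cytochrome oxidase (to +) → unique match: Achromobacter xylosoxidans.
Reversing 42°C growth → still no organism matches.
Reversing ODC → still no organism matches.

cytochrome oxidase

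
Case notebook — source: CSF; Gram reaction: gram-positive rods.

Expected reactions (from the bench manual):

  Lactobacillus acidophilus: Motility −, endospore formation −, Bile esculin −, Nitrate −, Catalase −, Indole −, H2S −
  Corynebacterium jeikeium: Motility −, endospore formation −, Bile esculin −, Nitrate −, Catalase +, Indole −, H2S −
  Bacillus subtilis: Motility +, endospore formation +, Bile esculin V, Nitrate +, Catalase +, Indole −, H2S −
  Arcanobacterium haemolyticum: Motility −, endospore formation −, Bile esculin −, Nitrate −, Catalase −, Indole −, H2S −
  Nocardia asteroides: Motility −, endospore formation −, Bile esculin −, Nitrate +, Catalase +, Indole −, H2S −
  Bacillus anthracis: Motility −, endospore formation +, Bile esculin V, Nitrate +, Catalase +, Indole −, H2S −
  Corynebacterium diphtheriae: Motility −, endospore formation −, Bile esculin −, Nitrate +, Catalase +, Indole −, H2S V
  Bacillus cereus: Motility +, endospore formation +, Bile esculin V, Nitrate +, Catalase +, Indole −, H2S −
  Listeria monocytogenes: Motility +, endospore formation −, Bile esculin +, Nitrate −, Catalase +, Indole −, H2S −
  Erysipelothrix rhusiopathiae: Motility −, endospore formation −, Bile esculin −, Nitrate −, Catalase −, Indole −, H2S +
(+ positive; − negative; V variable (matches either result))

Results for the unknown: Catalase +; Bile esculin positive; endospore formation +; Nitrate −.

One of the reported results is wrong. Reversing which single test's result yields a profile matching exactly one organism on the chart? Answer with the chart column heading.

endospore formation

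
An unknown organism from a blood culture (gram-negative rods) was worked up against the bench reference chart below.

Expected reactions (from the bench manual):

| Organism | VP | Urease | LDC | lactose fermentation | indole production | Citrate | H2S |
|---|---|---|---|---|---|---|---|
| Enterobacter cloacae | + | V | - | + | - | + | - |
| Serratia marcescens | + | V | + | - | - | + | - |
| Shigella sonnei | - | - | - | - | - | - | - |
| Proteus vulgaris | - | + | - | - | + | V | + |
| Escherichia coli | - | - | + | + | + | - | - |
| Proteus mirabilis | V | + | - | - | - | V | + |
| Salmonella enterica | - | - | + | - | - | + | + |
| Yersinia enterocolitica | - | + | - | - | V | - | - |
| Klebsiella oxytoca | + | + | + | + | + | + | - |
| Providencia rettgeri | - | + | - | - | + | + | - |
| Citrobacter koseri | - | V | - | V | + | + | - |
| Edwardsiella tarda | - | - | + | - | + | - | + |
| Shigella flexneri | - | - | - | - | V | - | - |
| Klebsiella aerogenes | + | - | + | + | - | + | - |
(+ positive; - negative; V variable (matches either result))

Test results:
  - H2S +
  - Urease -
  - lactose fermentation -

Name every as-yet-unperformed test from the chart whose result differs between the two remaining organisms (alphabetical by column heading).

H2S +: excludes 10 organisms — 4 left.
Urease -: excludes Proteus vulgaris, Proteus mirabilis — 2 left.
lactose fermentation -: all 2 remaining candidates are consistent.
Two candidates remain: Edwardsiella tarda and Salmonella enterica.
  VP: - vs - — same for both, does not separate.
  LDC: + vs + — same for both, does not separate.
  indole production: Edwardsiella tarda +, Salmonella enterica - — discriminates.
  Citrate: Edwardsiella tarda -, Salmonella enterica + — discriminates.

Citrate, indole production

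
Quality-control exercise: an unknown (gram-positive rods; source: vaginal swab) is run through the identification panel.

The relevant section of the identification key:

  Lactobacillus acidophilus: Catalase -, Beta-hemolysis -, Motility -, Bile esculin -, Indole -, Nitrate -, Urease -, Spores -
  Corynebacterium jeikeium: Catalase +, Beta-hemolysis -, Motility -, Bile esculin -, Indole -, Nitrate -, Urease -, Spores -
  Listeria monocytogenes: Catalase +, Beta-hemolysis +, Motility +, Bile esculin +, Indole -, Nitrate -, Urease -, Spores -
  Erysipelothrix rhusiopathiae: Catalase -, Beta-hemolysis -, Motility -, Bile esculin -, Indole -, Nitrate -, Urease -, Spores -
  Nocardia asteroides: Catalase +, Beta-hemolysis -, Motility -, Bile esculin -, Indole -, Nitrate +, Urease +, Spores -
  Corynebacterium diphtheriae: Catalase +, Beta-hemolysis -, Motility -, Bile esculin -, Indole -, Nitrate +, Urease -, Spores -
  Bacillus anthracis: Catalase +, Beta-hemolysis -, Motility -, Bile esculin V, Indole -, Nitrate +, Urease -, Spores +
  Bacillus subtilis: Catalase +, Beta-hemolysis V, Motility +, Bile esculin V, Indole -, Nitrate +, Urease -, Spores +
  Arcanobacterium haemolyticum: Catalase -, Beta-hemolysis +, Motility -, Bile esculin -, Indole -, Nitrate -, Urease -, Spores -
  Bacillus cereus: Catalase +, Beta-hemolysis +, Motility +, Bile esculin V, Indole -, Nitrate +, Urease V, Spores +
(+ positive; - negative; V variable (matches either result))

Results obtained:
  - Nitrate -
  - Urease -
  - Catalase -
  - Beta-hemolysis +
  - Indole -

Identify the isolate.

Urease -: excludes Nocardia asteroides — 9 left.
Beta-hemolysis +: excludes 5 organisms — 4 left.
Nitrate -: excludes Bacillus subtilis, Bacillus cereus — 2 left.
Indole -: all 2 remaining candidates are consistent.
Catalase -: excludes Listeria monocytogenes — 1 left.

Arcanobacterium haemolyticum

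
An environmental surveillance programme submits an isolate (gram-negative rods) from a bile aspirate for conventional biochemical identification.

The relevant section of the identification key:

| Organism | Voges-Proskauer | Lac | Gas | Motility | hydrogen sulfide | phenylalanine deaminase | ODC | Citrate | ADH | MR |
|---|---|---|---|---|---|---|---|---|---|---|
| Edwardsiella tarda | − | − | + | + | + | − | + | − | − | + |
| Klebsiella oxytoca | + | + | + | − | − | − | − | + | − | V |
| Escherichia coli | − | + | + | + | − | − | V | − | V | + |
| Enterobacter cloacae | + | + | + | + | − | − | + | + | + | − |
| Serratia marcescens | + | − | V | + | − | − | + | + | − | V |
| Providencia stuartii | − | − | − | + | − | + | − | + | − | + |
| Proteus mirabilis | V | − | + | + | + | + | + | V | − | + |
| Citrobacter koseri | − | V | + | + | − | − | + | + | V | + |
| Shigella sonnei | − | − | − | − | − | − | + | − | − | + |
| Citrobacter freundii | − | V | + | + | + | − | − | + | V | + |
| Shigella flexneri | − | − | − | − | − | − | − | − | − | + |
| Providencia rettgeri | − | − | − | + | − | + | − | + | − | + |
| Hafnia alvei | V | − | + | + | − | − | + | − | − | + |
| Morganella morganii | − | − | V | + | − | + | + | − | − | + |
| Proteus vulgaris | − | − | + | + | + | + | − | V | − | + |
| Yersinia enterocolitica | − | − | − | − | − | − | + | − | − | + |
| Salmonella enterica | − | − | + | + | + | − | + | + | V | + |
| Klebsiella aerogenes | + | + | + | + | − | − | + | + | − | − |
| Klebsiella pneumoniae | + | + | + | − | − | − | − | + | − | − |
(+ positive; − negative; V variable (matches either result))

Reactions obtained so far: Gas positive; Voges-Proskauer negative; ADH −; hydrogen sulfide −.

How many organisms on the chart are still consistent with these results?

4

Voges-Proskauer −: excludes 5 organisms — 14 left.
ADH −: all 14 remaining candidates are consistent.
hydrogen sulfide −: excludes 5 organisms — 9 left.
Gas +: excludes 5 organisms — 4 left.
Still consistent: Citrobacter koseri, Escherichia coli, Hafnia alvei, Morganella morganii.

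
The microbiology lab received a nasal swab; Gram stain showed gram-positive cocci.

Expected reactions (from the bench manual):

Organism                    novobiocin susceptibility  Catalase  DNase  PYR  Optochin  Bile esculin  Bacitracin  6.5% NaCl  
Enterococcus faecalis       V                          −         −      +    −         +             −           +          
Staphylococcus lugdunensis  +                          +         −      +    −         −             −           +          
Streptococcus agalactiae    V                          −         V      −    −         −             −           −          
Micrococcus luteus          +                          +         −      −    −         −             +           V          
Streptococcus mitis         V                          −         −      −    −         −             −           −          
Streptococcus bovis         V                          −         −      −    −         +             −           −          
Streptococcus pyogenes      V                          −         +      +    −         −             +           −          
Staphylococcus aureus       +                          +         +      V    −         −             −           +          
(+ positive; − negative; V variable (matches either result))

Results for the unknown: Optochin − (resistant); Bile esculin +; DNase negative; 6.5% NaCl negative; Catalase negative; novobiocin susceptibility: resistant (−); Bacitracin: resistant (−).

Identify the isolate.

Optochin −: all 8 remaining candidates are consistent.
Bile esculin +: excludes 6 organisms — 2 left.
Bacitracin −: all 2 remaining candidates are consistent.
6.5% NaCl −: excludes Enterococcus faecalis — 1 left.
Catalase −: the one remaining candidate is consistent.
novobiocin susceptibility −: the one remaining candidate is consistent.
DNase −: the one remaining candidate is consistent.

Streptococcus bovis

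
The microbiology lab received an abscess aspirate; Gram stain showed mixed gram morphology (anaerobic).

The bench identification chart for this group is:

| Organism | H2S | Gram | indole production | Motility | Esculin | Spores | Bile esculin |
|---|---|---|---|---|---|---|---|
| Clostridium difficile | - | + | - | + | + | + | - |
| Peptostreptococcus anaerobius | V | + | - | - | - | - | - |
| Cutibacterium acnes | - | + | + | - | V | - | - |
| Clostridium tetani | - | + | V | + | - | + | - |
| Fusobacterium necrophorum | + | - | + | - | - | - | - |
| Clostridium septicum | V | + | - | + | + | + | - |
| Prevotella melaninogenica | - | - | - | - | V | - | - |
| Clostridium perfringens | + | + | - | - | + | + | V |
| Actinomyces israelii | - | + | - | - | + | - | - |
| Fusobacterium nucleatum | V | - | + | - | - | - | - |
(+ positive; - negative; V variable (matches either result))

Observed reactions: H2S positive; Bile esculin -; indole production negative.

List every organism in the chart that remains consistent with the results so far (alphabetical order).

Clostridium perfringens, Clostridium septicum, Peptostreptococcus anaerobius

H2S +: excludes 5 organisms — 5 left.
indole production -: excludes Fusobacterium necrophorum, Fusobacterium nucleatum — 3 left.
Bile esculin -: all 3 remaining candidates are consistent.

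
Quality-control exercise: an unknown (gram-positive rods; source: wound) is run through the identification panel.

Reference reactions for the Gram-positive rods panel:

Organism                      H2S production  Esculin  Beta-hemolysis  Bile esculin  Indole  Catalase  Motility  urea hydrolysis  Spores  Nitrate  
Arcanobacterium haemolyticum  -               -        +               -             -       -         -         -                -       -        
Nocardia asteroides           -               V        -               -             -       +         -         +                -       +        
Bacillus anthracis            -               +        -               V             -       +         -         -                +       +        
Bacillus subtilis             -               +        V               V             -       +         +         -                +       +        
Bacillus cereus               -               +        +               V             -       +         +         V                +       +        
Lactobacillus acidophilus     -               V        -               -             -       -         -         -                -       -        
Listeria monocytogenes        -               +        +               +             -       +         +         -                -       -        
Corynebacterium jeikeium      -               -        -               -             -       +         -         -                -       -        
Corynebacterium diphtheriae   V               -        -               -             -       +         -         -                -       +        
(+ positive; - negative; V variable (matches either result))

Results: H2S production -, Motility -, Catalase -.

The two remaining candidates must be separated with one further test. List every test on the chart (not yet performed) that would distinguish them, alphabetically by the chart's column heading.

Beta-hemolysis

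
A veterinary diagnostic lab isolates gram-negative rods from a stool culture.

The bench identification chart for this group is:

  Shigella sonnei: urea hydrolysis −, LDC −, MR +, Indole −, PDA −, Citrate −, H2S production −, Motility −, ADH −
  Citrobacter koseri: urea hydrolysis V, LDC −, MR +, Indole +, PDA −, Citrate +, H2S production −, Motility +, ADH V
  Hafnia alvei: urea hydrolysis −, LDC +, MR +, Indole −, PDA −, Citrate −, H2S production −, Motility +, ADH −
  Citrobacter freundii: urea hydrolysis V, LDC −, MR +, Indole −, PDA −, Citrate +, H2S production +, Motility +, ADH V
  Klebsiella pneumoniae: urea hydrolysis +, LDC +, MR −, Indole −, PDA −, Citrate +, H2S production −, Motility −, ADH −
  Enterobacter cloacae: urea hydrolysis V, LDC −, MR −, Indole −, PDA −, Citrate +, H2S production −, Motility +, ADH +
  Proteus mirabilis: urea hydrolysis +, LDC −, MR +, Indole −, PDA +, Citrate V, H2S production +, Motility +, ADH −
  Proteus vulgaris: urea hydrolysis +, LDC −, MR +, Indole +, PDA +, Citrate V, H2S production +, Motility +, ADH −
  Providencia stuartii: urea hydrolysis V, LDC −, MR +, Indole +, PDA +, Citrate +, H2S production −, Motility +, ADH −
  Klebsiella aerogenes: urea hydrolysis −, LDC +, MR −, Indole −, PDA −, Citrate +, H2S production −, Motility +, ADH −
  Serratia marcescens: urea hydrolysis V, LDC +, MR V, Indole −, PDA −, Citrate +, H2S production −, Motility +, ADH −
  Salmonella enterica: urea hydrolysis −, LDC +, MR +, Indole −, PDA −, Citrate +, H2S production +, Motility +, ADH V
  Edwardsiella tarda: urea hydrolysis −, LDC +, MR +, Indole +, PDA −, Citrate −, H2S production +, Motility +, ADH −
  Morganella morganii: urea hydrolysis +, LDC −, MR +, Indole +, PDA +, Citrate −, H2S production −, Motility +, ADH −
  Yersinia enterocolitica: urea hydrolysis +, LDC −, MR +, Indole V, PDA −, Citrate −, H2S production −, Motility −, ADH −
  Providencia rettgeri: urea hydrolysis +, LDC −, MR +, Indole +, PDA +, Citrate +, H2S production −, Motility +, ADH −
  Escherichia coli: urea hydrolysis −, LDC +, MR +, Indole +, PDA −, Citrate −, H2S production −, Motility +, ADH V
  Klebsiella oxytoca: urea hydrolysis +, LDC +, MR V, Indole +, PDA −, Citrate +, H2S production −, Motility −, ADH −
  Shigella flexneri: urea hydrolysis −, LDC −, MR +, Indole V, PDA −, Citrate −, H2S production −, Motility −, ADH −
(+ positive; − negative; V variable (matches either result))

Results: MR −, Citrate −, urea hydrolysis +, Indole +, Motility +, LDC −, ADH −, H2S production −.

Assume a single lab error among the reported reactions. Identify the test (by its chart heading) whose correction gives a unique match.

As reported, no row in the chart matches all 8 reactions.
Reversing MR (to +) → unique match: Morganella morganii.
Reversing Motility → still no organism matches.
Reversing urea hydrolysis → still no organism matches.
Reversing Citrate → still no organism matches.
Reversing ADH → still no organism matches.
Reversing LDC → still no organism matches.
Reversing H2S production → still no organism matches.
Reversing Indole → still no organism matches.

MR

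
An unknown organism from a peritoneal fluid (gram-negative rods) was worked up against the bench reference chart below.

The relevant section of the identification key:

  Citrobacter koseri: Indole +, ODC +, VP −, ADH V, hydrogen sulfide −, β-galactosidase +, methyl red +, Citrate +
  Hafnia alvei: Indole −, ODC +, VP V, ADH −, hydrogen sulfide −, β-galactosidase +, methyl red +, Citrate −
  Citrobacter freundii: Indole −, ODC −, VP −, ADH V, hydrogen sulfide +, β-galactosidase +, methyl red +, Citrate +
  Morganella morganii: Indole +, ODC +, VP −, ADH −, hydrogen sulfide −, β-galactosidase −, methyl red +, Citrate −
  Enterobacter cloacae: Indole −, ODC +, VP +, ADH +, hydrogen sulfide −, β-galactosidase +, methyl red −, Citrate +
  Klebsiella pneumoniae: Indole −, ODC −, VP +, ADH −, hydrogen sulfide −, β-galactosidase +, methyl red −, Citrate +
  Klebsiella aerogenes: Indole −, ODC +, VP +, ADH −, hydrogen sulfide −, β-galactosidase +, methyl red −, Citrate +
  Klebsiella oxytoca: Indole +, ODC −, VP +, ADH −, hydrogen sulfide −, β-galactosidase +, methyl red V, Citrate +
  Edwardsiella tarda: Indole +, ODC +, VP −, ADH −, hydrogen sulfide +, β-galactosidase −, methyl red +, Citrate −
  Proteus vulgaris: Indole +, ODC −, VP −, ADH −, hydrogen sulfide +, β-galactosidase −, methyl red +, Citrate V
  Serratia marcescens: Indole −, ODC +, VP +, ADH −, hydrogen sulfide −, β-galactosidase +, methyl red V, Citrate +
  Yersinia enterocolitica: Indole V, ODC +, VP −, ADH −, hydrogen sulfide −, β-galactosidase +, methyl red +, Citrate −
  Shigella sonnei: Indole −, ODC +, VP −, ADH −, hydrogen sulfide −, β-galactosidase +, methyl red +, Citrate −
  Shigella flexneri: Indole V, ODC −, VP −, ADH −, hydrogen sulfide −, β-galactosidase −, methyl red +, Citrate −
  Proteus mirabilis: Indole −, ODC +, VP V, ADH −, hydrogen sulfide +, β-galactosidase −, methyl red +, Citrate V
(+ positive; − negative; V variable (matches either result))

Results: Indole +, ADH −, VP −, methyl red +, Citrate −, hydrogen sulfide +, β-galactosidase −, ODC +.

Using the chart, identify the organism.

Edwardsiella tarda

Indole +: excludes 8 organisms — 7 left.
β-galactosidase −: excludes Citrobacter koseri, Klebsiella oxytoca, Yersinia enterocolitica — 4 left.
hydrogen sulfide +: excludes Morganella morganii, Shigella flexneri — 2 left.
ODC +: excludes Proteus vulgaris — 1 left.
Citrate −: the one remaining candidate is consistent.
methyl red +: the one remaining candidate is consistent.
ADH −: the one remaining candidate is consistent.
VP −: the one remaining candidate is consistent.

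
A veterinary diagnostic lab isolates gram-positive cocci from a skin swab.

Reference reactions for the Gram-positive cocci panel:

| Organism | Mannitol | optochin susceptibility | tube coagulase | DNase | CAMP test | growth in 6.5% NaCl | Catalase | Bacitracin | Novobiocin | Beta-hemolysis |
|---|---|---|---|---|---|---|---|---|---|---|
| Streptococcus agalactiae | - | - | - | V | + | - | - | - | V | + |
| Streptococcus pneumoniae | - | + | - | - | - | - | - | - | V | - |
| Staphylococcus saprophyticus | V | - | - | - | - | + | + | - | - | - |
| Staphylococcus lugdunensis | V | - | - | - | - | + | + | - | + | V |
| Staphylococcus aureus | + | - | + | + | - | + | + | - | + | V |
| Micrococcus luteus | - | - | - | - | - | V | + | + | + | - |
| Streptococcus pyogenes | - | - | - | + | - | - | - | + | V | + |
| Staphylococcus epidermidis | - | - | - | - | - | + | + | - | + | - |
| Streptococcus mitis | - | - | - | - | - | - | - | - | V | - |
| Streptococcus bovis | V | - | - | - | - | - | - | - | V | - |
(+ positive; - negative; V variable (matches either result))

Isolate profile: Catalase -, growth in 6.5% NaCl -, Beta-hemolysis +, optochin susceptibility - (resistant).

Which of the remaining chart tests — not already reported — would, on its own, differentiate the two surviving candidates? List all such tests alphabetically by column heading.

Catalase -: excludes 5 organisms — 5 left.
growth in 6.5% NaCl -: all 5 remaining candidates are consistent.
optochin susceptibility -: excludes Streptococcus pneumoniae — 4 left.
Beta-hemolysis +: excludes Streptococcus mitis, Streptococcus bovis — 2 left.
Two candidates remain: Streptococcus agalactiae and Streptococcus pyogenes.
  Mannitol: - vs - — same for both, does not separate.
  tube coagulase: - vs - — same for both, does not separate.
  DNase: V vs + — variable for at least one, does not separate.
  CAMP test: Streptococcus agalactiae +, Streptococcus pyogenes - — discriminates.
  Bacitracin: Streptococcus agalactiae -, Streptococcus pyogenes + — discriminates.
  Novobiocin: V vs V — variable for at least one, does not separate.

Bacitracin, CAMP test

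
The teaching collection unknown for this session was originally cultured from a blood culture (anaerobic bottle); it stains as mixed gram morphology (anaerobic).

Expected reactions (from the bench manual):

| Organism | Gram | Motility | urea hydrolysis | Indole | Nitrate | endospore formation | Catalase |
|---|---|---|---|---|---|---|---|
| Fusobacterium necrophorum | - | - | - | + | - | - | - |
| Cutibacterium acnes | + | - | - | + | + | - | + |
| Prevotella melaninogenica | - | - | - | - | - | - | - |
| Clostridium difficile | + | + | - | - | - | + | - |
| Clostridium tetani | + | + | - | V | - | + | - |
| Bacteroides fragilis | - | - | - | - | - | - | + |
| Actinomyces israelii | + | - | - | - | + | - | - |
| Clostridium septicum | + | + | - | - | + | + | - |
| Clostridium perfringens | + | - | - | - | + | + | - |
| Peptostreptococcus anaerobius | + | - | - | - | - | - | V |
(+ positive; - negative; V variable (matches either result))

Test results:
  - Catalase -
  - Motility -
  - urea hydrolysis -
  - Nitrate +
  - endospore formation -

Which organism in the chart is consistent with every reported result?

Actinomyces israelii

Nitrate +: excludes 6 organisms — 4 left.
Catalase -: excludes Cutibacterium acnes — 3 left.
Motility -: excludes Clostridium septicum — 2 left.
urea hydrolysis -: all 2 remaining candidates are consistent.
endospore formation -: excludes Clostridium perfringens — 1 left.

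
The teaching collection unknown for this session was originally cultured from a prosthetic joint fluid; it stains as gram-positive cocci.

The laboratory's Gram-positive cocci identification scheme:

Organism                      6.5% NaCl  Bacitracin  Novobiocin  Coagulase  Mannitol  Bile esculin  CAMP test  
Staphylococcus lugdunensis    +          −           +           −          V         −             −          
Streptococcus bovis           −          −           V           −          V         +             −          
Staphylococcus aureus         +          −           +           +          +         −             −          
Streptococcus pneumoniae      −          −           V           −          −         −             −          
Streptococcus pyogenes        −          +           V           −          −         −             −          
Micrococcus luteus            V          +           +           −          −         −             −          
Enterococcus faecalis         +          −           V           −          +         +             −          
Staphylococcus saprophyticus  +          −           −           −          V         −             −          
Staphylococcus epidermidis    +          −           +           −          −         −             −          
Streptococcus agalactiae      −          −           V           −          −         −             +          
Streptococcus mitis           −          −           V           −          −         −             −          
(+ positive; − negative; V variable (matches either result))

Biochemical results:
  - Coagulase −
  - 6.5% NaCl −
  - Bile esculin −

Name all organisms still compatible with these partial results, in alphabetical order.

Micrococcus luteus, Streptococcus agalactiae, Streptococcus mitis, Streptococcus pneumoniae, Streptococcus pyogenes

Bile esculin −: excludes Streptococcus bovis, Enterococcus faecalis — 9 left.
6.5% NaCl −: excludes Staphylococcus lugdunensis, Staphylococcus aureus, Staphylococcus saprophyticus, Staphylococcus epidermidis — 5 left.
Coagulase −: all 5 remaining candidates are consistent.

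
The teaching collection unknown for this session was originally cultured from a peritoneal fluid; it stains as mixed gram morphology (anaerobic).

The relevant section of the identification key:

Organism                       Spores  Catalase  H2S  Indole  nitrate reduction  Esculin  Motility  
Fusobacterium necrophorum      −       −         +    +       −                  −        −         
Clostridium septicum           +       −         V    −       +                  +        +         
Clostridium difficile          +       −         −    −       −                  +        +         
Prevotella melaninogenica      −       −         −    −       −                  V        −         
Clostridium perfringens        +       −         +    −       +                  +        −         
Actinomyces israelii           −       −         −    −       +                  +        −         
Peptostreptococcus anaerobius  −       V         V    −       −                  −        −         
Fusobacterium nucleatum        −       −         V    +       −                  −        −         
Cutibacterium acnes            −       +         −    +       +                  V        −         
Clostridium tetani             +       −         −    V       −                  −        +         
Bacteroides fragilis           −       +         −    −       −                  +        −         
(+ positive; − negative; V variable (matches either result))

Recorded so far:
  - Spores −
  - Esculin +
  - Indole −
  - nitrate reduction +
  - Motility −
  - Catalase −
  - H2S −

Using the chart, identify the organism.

Catalase −: excludes Cutibacterium acnes, Bacteroides fragilis — 9 left.
H2S −: excludes Fusobacterium necrophorum, Clostridium perfringens — 7 left.
Motility −: excludes Clostridium septicum, Clostridium difficile, Clostridium tetani — 4 left.
Indole −: excludes Fusobacterium nucleatum — 3 left.
nitrate reduction +: excludes Prevotella melaninogenica, Peptostreptococcus anaerobius — 1 left.
Spores −: the one remaining candidate is consistent.
Esculin +: the one remaining candidate is consistent.

Actinomyces israelii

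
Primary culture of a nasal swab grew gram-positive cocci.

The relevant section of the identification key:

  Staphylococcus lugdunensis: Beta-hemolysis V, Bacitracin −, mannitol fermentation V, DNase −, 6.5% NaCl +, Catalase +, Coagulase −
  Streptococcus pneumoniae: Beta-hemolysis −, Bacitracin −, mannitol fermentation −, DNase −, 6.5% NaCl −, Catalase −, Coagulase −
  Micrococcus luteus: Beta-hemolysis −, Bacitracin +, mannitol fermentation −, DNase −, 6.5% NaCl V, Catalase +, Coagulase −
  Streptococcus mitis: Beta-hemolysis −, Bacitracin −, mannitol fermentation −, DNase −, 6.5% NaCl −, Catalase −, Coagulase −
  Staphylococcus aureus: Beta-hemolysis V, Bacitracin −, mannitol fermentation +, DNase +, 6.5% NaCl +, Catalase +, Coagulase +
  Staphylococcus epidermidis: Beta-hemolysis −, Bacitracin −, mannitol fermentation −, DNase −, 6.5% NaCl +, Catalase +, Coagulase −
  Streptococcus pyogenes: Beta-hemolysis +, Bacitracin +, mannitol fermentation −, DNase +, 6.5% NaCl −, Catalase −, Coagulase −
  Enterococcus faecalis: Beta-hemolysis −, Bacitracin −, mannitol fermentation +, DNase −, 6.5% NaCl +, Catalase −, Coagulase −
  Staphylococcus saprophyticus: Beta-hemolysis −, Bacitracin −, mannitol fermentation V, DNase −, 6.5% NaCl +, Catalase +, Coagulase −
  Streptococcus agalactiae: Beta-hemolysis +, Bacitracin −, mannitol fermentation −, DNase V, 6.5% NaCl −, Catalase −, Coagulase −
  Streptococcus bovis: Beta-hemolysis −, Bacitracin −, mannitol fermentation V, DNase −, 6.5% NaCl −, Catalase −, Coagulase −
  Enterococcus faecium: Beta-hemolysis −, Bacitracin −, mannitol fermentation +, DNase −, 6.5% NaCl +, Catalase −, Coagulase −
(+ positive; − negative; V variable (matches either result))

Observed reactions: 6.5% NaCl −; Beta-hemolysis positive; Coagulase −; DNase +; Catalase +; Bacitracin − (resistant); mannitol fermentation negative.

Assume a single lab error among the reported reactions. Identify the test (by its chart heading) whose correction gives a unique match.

Catalase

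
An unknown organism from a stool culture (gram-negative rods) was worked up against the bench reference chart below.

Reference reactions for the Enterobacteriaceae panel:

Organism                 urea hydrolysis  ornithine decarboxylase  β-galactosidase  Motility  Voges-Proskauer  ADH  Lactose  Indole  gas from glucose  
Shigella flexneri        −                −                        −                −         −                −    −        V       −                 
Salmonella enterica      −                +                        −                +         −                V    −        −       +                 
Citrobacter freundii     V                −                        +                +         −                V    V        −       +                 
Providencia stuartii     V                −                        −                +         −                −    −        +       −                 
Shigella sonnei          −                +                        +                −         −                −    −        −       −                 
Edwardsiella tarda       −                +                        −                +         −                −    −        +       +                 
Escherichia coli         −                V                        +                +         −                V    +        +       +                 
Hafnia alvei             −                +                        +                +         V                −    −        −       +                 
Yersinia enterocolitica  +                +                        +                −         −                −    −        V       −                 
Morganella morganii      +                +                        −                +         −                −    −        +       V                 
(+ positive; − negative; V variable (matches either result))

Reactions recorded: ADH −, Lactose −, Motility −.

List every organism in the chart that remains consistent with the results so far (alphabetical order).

Shigella flexneri, Shigella sonnei, Yersinia enterocolitica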